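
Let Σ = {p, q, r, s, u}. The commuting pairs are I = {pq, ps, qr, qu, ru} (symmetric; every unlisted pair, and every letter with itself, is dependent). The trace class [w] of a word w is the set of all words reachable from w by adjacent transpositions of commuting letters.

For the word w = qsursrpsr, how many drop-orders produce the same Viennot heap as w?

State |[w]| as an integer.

drop 0:q onto floor
drop 1:s onto {0:q}
drop 2:u onto {1:s}
drop 3:r onto {1:s}
drop 4:s onto {2:u, 3:r}
drop 5:r onto {4:s}
drop 6:p onto {5:r}
drop 7:s onto {5:r}
drop 8:r onto {6:p, 7:s}
ground layer = {0:q}
drop-orders for the pieces not yet dropped (sum over which currently-grounded one goes next):
  1 to go: {8} 1
  2 to go: {6,8} 1  {7,8} 1
  3 to go: {6,7,8} 2
  4 to go: {5,6,7,8} 2
  5 to go: {4,5,6,7,8} 2
  6 to go: {2,4,5,6,7,8} 2  {3,4,5,6,7,8} 2
  7 to go: {2,3,4,5,6,7,8} 4
  if 0:q drops first: 4 orders

4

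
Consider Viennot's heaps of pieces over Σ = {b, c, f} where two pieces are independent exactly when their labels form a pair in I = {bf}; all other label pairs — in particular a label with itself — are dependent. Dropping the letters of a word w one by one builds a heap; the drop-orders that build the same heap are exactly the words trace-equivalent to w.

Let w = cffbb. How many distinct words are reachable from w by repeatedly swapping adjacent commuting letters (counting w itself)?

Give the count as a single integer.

drop 0:c onto floor
drop 1:f onto {0:c}
drop 2:f onto {1:f}
drop 3:b onto {0:c}
drop 4:b onto {3:b}
ground layer = {0:c}
drop-orders for the pieces not yet dropped (sum over which currently-grounded one goes next):
  1 to go: {2} 1  {4} 1
  2 to go: {1,2} 1  {2,4} 2  {3,4} 1
  3 to go: {1,2,4} 3  {2,3,4} 3
  if 0:c drops first: 6 orders

6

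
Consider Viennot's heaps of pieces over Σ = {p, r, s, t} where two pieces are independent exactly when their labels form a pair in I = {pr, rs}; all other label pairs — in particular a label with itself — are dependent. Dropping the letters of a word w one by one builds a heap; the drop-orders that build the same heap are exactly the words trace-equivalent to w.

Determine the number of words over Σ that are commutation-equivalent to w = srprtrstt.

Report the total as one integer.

12

0(s) covers ∅
1(r) covers ∅
2(p) covers 0:s
3(r) covers 1:r
4(t) covers 2:p, 3:r
5(r) covers 4:t
6(s) covers 4:t
7(t) covers 5:r, 6:s
8(t) covers 7:t
floor of heap: 0:s, 1:r
completions by unplaced set U, small U first (add the entries for U minus each lowest piece of U):
  |U|=1: {8}:1
  |U|=2: {7,8}:1
  |U|=3: {5,7,8}:1  {6,7,8}:1
  |U|=4: {5,6,7,8}:2
  |U|=5: {4,5,6,7,8}:2
  |U|=6: {2,4,5,6,7,8}:2  {3,4,5,6,7,8}:2
  |U|=7: {0,2,4,5,6,7,8}:2  {1,3,4,5,6,7,8}:2  {2,3,4,5,6,7,8}:4
  start at 0(s): 6
  start at 1(r): 6
sum over floor = 12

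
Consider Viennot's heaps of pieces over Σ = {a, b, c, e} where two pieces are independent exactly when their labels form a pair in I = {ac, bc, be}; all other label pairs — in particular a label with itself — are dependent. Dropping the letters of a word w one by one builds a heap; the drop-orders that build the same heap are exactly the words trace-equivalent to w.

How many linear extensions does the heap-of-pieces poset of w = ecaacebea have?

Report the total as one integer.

#0=e has no predecessor
#1=c depends on [0:e]
#2=a depends on [0:e]
#3=a depends on [2:a]
#4=c depends on [1:c]
#5=e depends on [3:a, 4:c]
#6=b depends on [3:a]
#7=e depends on [5:e]
#8=a depends on [6:b, 7:e]
sources: [0:e]
N(rest) = Σ N(rest − s) over sources s of rest; N(one piece) = 1:
  size 1 → [8]=1
  size 2 → [6,8]=1  [7,8]=1
  size 3 → [5,7,8]=1  [6,7,8]=2
  size 4 → [4,5,7,8]=1  [5,6,7,8]=3
  size 5 → [1,4,5,7,8]=1  [3,5,6,7,8]=3  [4,5,6,7,8]=4
  size 6 → [1,4,5,6,7,8]=5  [2,3,5,6,7,8]=3  [3,4,5,6,7,8]=7
  size 7 → [1,3,4,5,6,7,8]=12  [2,3,4,5,6,7,8]=10
  first=0(e) contributes 22

22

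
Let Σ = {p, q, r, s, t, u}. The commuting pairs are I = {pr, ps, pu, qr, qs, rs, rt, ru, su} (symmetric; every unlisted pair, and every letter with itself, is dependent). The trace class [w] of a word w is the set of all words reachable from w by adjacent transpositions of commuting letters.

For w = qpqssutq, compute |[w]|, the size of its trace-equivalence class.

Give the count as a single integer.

drop 0:q onto floor
drop 1:p onto {0:q}
drop 2:q onto {1:p}
drop 3:s onto floor
drop 4:s onto {3:s}
drop 5:u onto {2:q}
drop 6:t onto {4:s, 5:u}
drop 7:q onto {6:t}
ground layer = {0:q, 3:s}
drop-orders for the pieces not yet dropped (sum over which currently-grounded one goes next):
  1 to go: {7} 1
  2 to go: {6,7} 1
  3 to go: {4,6,7} 1  {5,6,7} 1
  4 to go: {2,5,6,7} 1  {3,4,6,7} 1  {4,5,6,7} 2
  5 to go: {1,2,5,6,7} 1  {2,4,5,6,7} 3  {3,4,5,6,7} 3
  6 to go: {0,1,2,5,6,7} 1  {1,2,4,5,6,7} 4  {2,3,4,5,6,7} 6
  if 0:q drops first: 10 orders
  if 3:s drops first: 5 orders
heap linearizations: 15

15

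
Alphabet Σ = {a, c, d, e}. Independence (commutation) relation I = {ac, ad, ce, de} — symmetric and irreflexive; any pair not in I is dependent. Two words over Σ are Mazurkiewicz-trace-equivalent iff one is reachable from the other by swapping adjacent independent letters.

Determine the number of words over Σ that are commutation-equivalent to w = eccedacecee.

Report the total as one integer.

462

piece 0:e — minimal
piece 1:c — minimal
piece 2:c rests on {1:c}
piece 3:e rests on {0:e}
piece 4:d rests on {2:c}
piece 5:a rests on {3:e}
piece 6:c rests on {4:d}
piece 7:e rests on {5:a}
piece 8:c rests on {6:c}
piece 9:e rests on {7:e}
piece 10:e rests on {9:e}
minimal pieces: {0:e, 1:c}
ways to finish when only these pieces remain (= sum over removing one remaining piece with nothing left below it):
  1 left: {8}→1  {10}→1
  2 left: {6,8}→1  {8,10}→2  {9,10}→1
  3 left: {4,6,8}→1  {6,8,10}→3  {7,9,10}→1  {8,9,10}→3
  4 left: {2,4,6,8}→1  {4,6,8,10}→4  {5,7,9,10}→1  {6,8,9,10}→6  {7,8,9,10}→4
  5 left: {1,2,4,6,8}→1  {2,4,6,8,10}→5  {3,5,7,9,10}→1  {4,6,8,9,10}→10  {5,7,8,9,10}→5  {6,7,8,9,10}→10
  6 left: {0,3,5,7,9,10}→1  {1,2,4,6,8,10}→6  {2,4,6,8,9,10}→15  {3,5,7,8,9,10}→6  {4,6,7,8,9,10}→20  {5,6,7,8,9,10}→15
  7 left: {0,3,5,7,8,9,10}→7  {1,2,4,6,8,9,10}→21  {2,4,6,7,8,9,10}→35  {3,5,6,7,8,9,10}→21  {4,5,6,7,8,9,10}→35
  8 left: {0,3,5,6,7,8,9,10}→28  {1,2,4,6,7,8,9,10}→56  {2,4,5,6,7,8,9,10}→70  {3,4,5,6,7,8,9,10}→56
  9 left: {0,3,4,5,6,7,8,9,10}→84  {1,2,4,5,6,7,8,9,10}→126  {2,3,4,5,6,7,8,9,10}→126
  placing 0:e first → 252 extensions
  placing 1:c first → 210 extensions
total linear extensions = 462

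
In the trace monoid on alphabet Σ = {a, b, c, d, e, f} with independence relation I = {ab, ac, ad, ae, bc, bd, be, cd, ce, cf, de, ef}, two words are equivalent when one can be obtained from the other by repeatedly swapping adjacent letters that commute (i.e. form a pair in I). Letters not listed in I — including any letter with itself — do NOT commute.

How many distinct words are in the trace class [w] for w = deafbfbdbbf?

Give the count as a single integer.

88

0(d) covers ∅
1(e) covers ∅
2(a) covers ∅
3(f) covers 0:d, 2:a
4(b) covers 3:f
5(f) covers 4:b
6(b) covers 5:f
7(d) covers 5:f
8(b) covers 6:b
9(b) covers 8:b
10(f) covers 7:d, 9:b
floor of heap: 0:d, 1:e, 2:a
completions by unplaced set U, small U first (add the entries for U minus each lowest piece of U):
  |U|=1: {1}:1  {10}:1
  |U|=2: {1,10}:2  {7,10}:1  {9,10}:1
  |U|=3: {1,7,10}:3  {1,9,10}:3  {7,9,10}:2  {8,9,10}:1
  |U|=4: {1,7,9,10}:8  {1,8,9,10}:4  {6,8,9,10}:1  {7,8,9,10}:3
  |U|=5: {1,6,8,9,10}:5  {1,7,8,9,10}:15  {6,7,8,9,10}:4
  |U|=6: {1,6,7,8,9,10}:24  {5,6,7,8,9,10}:4
  |U|=7: {1,5,6,7,8,9,10}:28  {4,5,6,7,8,9,10}:4
  |U|=8: {1,4,5,6,7,8,9,10}:32  {3,4,5,6,7,8,9,10}:4
  |U|=9: {0,3,4,5,6,7,8,9,10}:4  {1,3,4,5,6,7,8,9,10}:36  {2,3,4,5,6,7,8,9,10}:4
  start at 0(d): 40
  start at 1(e): 8
  start at 2(a): 40
sum over floor = 88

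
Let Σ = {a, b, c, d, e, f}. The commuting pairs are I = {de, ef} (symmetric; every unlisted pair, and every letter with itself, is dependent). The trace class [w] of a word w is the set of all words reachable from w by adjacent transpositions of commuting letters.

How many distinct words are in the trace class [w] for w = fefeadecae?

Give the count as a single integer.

drop 0:f onto floor
drop 1:e onto floor
drop 2:f onto {0:f}
drop 3:e onto {1:e}
drop 4:a onto {2:f, 3:e}
drop 5:d onto {4:a}
drop 6:e onto {4:a}
drop 7:c onto {5:d, 6:e}
drop 8:a onto {7:c}
drop 9:e onto {8:a}
ground layer = {0:f, 1:e}
drop-orders for the pieces not yet dropped (sum over which currently-grounded one goes next):
  1 to go: {9} 1
  2 to go: {8,9} 1
  3 to go: {7,8,9} 1
  4 to go: {5,7,8,9} 1  {6,7,8,9} 1
  5 to go: {5,6,7,8,9} 2
  6 to go: {4,5,6,7,8,9} 2
  7 to go: {2,4,5,6,7,8,9} 2  {3,4,5,6,7,8,9} 2
  8 to go: {0,2,4,5,6,7,8,9} 2  {1,3,4,5,6,7,8,9} 2  {2,3,4,5,6,7,8,9} 4
  if 0:f drops first: 6 orders
  if 1:e drops first: 6 orders
heap linearizations: 12

12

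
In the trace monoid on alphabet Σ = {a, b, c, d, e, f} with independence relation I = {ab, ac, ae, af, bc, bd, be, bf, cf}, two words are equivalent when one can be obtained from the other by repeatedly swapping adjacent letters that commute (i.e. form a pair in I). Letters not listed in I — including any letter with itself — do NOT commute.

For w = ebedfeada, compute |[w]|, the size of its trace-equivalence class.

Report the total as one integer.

0(e) covers ∅
1(b) covers ∅
2(e) covers 0:e
3(d) covers 2:e
4(f) covers 3:d
5(e) covers 4:f
6(a) covers 3:d
7(d) covers 5:e, 6:a
8(a) covers 7:d
floor of heap: 0:e, 1:b
completions by unplaced set U, small U first (add the entries for U minus each lowest piece of U):
  |U|=1: {1}:1  {8}:1
  |U|=2: {1,8}:2  {7,8}:1
  |U|=3: {1,7,8}:3  {5,7,8}:1  {6,7,8}:1
  |U|=4: {1,5,7,8}:4  {1,6,7,8}:4  {4,5,7,8}:1  {5,6,7,8}:2
  |U|=5: {1,4,5,7,8}:5  {1,5,6,7,8}:10  {4,5,6,7,8}:3
  |U|=6: {1,4,5,6,7,8}:18  {3,4,5,6,7,8}:3
  |U|=7: {1,3,4,5,6,7,8}:21  {2,3,4,5,6,7,8}:3
  start at 0(e): 24
  start at 1(b): 3
sum over floor = 27

27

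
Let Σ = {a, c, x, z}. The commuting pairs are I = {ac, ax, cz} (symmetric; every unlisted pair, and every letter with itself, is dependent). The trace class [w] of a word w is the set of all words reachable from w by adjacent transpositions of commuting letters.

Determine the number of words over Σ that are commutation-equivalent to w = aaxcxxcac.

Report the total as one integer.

84

drop 0:a onto floor
drop 1:a onto {0:a}
drop 2:x onto floor
drop 3:c onto {2:x}
drop 4:x onto {3:c}
drop 5:x onto {4:x}
drop 6:c onto {5:x}
drop 7:a onto {1:a}
drop 8:c onto {6:c}
ground layer = {0:a, 2:x}
drop-orders for the pieces not yet dropped (sum over which currently-grounded one goes next):
  1 to go: {7} 1  {8} 1
  2 to go: {1,7} 1  {6,8} 1  {7,8} 2
  3 to go: {0,1,7} 1  {1,7,8} 3  {5,6,8} 1  {6,7,8} 3
  4 to go: {0,1,7,8} 4  {1,6,7,8} 6  {4,5,6,8} 1  {5,6,7,8} 4
  5 to go: {0,1,6,7,8} 10  {1,5,6,7,8} 10  {3,4,5,6,8} 1  {4,5,6,7,8} 5
  6 to go: {0,1,5,6,7,8} 20  {1,4,5,6,7,8} 15  {2,3,4,5,6,8} 1  {3,4,5,6,7,8} 6
  7 to go: {0,1,4,5,6,7,8} 35  {1,3,4,5,6,7,8} 21  {2,3,4,5,6,7,8} 7
  if 0:a drops first: 28 orders
  if 2:x drops first: 56 orders
heap linearizations: 84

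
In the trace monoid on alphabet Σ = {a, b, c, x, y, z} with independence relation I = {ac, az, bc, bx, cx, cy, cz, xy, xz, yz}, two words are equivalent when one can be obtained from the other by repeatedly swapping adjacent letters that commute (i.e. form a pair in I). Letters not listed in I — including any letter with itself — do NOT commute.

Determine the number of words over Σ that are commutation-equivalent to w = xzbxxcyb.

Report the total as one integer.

280

#0=x has no predecessor
#1=z has no predecessor
#2=b depends on [1:z]
#3=x depends on [0:x]
#4=x depends on [3:x]
#5=c has no predecessor
#6=y depends on [2:b]
#7=b depends on [6:y]
sources: [0:x, 1:z, 5:c]
N(rest) = Σ N(rest − s) over sources s of rest; N(one piece) = 1:
  size 1 → [4]=1  [5]=1  [7]=1
  size 2 → [3,4]=1  [4,5]=2  [4,7]=2  [5,7]=2  [6,7]=1
  size 3 → [0,3,4]=1  [2,6,7]=1  [3,4,5]=3  [3,4,7]=3  [4,5,7]=6  [4,6,7]=3  [5,6,7]=3
  size 4 → [0,3,4,5]=4  [0,3,4,7]=4  [1,2,6,7]=1  [2,4,6,7]=4  [2,5,6,7]=4  [3,4,5,7]=12  [3,4,6,7]=6  [4,5,6,7]=12
  size 5 → [0,3,4,5,7]=20  [0,3,4,6,7]=10  [1,2,4,6,7]=5  [1,2,5,6,7]=5  [2,3,4,6,7]=10  [2,4,5,6,7]=20  [3,4,5,6,7]=30
  size 6 → [0,2,3,4,6,7]=20  [0,3,4,5,6,7]=60  [1,2,3,4,6,7]=15  [1,2,4,5,6,7]=30  [2,3,4,5,6,7]=60
  first=0(x) contributes 105
  first=1(z) contributes 140
  first=5(c) contributes 35
|[w]| = 280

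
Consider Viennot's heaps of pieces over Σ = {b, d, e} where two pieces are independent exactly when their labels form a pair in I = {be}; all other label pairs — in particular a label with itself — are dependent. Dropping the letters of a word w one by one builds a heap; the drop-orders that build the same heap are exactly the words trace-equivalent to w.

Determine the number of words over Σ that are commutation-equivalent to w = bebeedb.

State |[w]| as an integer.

10

piece 0:b — minimal
piece 1:e — minimal
piece 2:b rests on {0:b}
piece 3:e rests on {1:e}
piece 4:e rests on {3:e}
piece 5:d rests on {2:b, 4:e}
piece 6:b rests on {5:d}
minimal pieces: {0:b, 1:e}
ways to finish when only these pieces remain (= sum over removing one remaining piece with nothing left below it):
  1 left: {6}→1
  2 left: {5,6}→1
  3 left: {2,5,6}→1  {4,5,6}→1
  4 left: {0,2,5,6}→1  {2,4,5,6}→2  {3,4,5,6}→1
  5 left: {0,2,4,5,6}→3  {1,3,4,5,6}→1  {2,3,4,5,6}→3
  placing 0:b first → 4 extensions
  placing 1:e first → 6 extensions
total linear extensions = 10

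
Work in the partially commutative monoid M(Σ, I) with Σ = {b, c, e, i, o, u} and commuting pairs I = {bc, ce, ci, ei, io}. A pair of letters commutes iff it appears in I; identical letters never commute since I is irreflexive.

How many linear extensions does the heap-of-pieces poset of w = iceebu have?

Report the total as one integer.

15

piece 0:i — minimal
piece 1:c — minimal
piece 2:e — minimal
piece 3:e rests on {2:e}
piece 4:b rests on {0:i, 3:e}
piece 5:u rests on {1:c, 4:b}
minimal pieces: {0:i, 1:c, 2:e}
ways to finish when only these pieces remain (= sum over removing one remaining piece with nothing left below it):
  1 left: {5}→1
  2 left: {1,5}→1  {4,5}→1
  3 left: {0,4,5}→1  {1,4,5}→2  {3,4,5}→1
  4 left: {0,1,4,5}→3  {0,3,4,5}→2  {1,3,4,5}→3  {2,3,4,5}→1
  placing 0:i first → 4 extensions
  placing 1:c first → 3 extensions
  placing 2:e first → 8 extensions
total linear extensions = 15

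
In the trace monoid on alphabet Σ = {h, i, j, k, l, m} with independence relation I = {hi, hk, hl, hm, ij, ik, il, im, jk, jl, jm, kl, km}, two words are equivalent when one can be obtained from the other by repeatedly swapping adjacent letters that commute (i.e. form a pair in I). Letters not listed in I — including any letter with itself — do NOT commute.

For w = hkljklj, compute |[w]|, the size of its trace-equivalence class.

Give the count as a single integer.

210

#0=h has no predecessor
#1=k has no predecessor
#2=l has no predecessor
#3=j depends on [0:h]
#4=k depends on [1:k]
#5=l depends on [2:l]
#6=j depends on [3:j]
sources: [0:h, 1:k, 2:l]
N(rest) = Σ N(rest − s) over sources s of rest; N(one piece) = 1:
  size 1 → [4]=1  [5]=1  [6]=1
  size 2 → [1,4]=1  [2,5]=1  [3,6]=1  [4,5]=2  [4,6]=2  [5,6]=2
  size 3 → [0,3,6]=1  [1,4,5]=3  [1,4,6]=3  [2,4,5]=3  [2,5,6]=3  [3,4,6]=3  [3,5,6]=3  [4,5,6]=6
  size 4 → [0,3,4,6]=4  [0,3,5,6]=4  [1,2,4,5]=6  [1,3,4,6]=6  [1,4,5,6]=12  [2,3,5,6]=6  [2,4,5,6]=12  [3,4,5,6]=12
  size 5 → [0,1,3,4,6]=10  [0,2,3,5,6]=10  [0,3,4,5,6]=20  [1,2,4,5,6]=30  [1,3,4,5,6]=30  [2,3,4,5,6]=30
  first=0(h) contributes 90
  first=1(k) contributes 60
  first=2(l) contributes 60
|[w]| = 210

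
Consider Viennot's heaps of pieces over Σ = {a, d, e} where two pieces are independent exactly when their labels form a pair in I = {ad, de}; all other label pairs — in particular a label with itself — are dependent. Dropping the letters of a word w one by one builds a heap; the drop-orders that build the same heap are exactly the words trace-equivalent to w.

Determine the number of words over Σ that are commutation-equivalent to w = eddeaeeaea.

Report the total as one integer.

0(e) covers ∅
1(d) covers ∅
2(d) covers 1:d
3(e) covers 0:e
4(a) covers 3:e
5(e) covers 4:a
6(e) covers 5:e
7(a) covers 6:e
8(e) covers 7:a
9(a) covers 8:e
floor of heap: 0:e, 1:d
completions by unplaced set U, small U first (add the entries for U minus each lowest piece of U):
  |U|=1: {2}:1  {9}:1
  |U|=2: {1,2}:1  {2,9}:2  {8,9}:1
  |U|=3: {1,2,9}:3  {2,8,9}:3  {7,8,9}:1
  |U|=4: {1,2,8,9}:6  {2,7,8,9}:4  {6,7,8,9}:1
  |U|=5: {1,2,7,8,9}:10  {2,6,7,8,9}:5  {5,6,7,8,9}:1
  |U|=6: {1,2,6,7,8,9}:15  {2,5,6,7,8,9}:6  {4,5,6,7,8,9}:1
  |U|=7: {1,2,5,6,7,8,9}:21  {2,4,5,6,7,8,9}:7  {3,4,5,6,7,8,9}:1
  |U|=8: {0,3,4,5,6,7,8,9}:1  {1,2,4,5,6,7,8,9}:28  {2,3,4,5,6,7,8,9}:8
  start at 0(e): 36
  start at 1(d): 9
sum over floor = 45

45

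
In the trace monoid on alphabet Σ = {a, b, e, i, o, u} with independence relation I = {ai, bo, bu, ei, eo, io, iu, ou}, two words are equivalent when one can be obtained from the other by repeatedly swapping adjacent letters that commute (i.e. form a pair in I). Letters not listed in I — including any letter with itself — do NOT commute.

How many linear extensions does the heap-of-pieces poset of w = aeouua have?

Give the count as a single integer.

piece 0:a — minimal
piece 1:e rests on {0:a}
piece 2:o rests on {0:a}
piece 3:u rests on {1:e}
piece 4:u rests on {3:u}
piece 5:a rests on {2:o, 4:u}
minimal pieces: {0:a}
ways to finish when only these pieces remain (= sum over removing one remaining piece with nothing left below it):
  1 left: {5}→1
  2 left: {2,5}→1  {4,5}→1
  3 left: {2,4,5}→2  {3,4,5}→1
  4 left: {1,3,4,5}→1  {2,3,4,5}→3
  placing 0:a first → 4 extensions

4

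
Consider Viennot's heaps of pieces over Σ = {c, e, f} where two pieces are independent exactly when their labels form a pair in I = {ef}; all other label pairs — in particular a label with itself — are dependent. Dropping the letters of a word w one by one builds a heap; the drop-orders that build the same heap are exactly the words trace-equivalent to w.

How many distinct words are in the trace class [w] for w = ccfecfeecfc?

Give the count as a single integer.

0(c) covers ∅
1(c) covers 0:c
2(f) covers 1:c
3(e) covers 1:c
4(c) covers 2:f, 3:e
5(f) covers 4:c
6(e) covers 4:c
7(e) covers 6:e
8(c) covers 5:f, 7:e
9(f) covers 8:c
10(c) covers 9:f
floor of heap: 0:c
completions by unplaced set U, small U first (add the entries for U minus each lowest piece of U):
  |U|=1: {10}:1
  |U|=2: {9,10}:1
  |U|=3: {8,9,10}:1
  |U|=4: {5,8,9,10}:1  {7,8,9,10}:1
  |U|=5: {5,7,8,9,10}:2  {6,7,8,9,10}:1
  |U|=6: {5,6,7,8,9,10}:3
  |U|=7: {4,5,6,7,8,9,10}:3
  |U|=8: {2,4,5,6,7,8,9,10}:3  {3,4,5,6,7,8,9,10}:3
  |U|=9: {2,3,4,5,6,7,8,9,10}:6
  start at 0(c): 6

6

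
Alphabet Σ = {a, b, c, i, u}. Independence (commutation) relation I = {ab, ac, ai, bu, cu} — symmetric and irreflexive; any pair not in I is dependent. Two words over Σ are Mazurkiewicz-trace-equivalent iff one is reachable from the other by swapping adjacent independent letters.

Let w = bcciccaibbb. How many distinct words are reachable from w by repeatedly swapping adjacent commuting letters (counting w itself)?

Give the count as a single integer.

#0=b has no predecessor
#1=c depends on [0:b]
#2=c depends on [1:c]
#3=i depends on [2:c]
#4=c depends on [3:i]
#5=c depends on [4:c]
#6=a has no predecessor
#7=i depends on [5:c]
#8=b depends on [7:i]
#9=b depends on [8:b]
#10=b depends on [9:b]
sources: [0:b, 6:a]
N(rest) = Σ N(rest − s) over sources s of rest; N(one piece) = 1:
  size 1 → [6]=1  [10]=1
  size 2 → [6,10]=2  [9,10]=1
  size 3 → [6,9,10]=3  [8,9,10]=1
  size 4 → [6,8,9,10]=4  [7,8,9,10]=1
  size 5 → [5,7,8,9,10]=1  [6,7,8,9,10]=5
  size 6 → [4,5,7,8,9,10]=1  [5,6,7,8,9,10]=6
  size 7 → [3,4,5,7,8,9,10]=1  [4,5,6,7,8,9,10]=7
  size 8 → [2,3,4,5,7,8,9,10]=1  [3,4,5,6,7,8,9,10]=8
  size 9 → [1,2,3,4,5,7,8,9,10]=1  [2,3,4,5,6,7,8,9,10]=9
  first=0(b) contributes 10
  first=6(a) contributes 1
|[w]| = 11

11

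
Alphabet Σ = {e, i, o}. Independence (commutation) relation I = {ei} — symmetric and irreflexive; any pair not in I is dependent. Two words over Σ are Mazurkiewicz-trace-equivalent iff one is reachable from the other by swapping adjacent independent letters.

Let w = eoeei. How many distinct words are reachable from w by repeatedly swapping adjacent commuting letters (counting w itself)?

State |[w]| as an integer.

3

#0=e has no predecessor
#1=o depends on [0:e]
#2=e depends on [1:o]
#3=e depends on [2:e]
#4=i depends on [1:o]
sources: [0:e]
N(rest) = Σ N(rest − s) over sources s of rest; N(one piece) = 1:
  size 1 → [3]=1  [4]=1
  size 2 → [2,3]=1  [3,4]=2
  size 3 → [2,3,4]=3
  first=0(e) contributes 3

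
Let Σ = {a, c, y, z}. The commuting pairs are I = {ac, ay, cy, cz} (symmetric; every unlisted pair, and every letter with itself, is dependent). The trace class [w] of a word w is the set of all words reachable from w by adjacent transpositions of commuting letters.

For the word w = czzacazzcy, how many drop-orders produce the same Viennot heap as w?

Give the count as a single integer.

120

#0=c has no predecessor
#1=z has no predecessor
#2=z depends on [1:z]
#3=a depends on [2:z]
#4=c depends on [0:c]
#5=a depends on [3:a]
#6=z depends on [5:a]
#7=z depends on [6:z]
#8=c depends on [4:c]
#9=y depends on [7:z]
sources: [0:c, 1:z]
N(rest) = Σ N(rest − s) over sources s of rest; N(one piece) = 1:
  size 1 → [8]=1  [9]=1
  size 2 → [4,8]=1  [7,9]=1  [8,9]=2
  size 3 → [0,4,8]=1  [4,8,9]=3  [6,7,9]=1  [7,8,9]=3
  size 4 → [0,4,8,9]=4  [4,7,8,9]=6  [5,6,7,9]=1  [6,7,8,9]=4
  size 5 → [0,4,7,8,9]=10  [3,5,6,7,9]=1  [4,6,7,8,9]=10  [5,6,7,8,9]=5
  size 6 → [0,4,6,7,8,9]=20  [2,3,5,6,7,9]=1  [3,5,6,7,8,9]=6  [4,5,6,7,8,9]=15
  size 7 → [0,4,5,6,7,8,9]=35  [1,2,3,5,6,7,9]=1  [2,3,5,6,7,8,9]=7  [3,4,5,6,7,8,9]=21
  size 8 → [0,3,4,5,6,7,8,9]=56  [1,2,3,5,6,7,8,9]=8  [2,3,4,5,6,7,8,9]=28
  first=0(c) contributes 36
  first=1(z) contributes 84
|[w]| = 120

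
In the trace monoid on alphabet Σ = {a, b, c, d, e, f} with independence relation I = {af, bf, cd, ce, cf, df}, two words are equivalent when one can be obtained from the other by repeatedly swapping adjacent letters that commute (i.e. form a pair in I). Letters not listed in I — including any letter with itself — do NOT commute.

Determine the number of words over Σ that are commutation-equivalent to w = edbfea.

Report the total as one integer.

3

#0=e has no predecessor
#1=d depends on [0:e]
#2=b depends on [1:d]
#3=f depends on [0:e]
#4=e depends on [2:b, 3:f]
#5=a depends on [4:e]
sources: [0:e]
N(rest) = Σ N(rest − s) over sources s of rest; N(one piece) = 1:
  size 1 → [5]=1
  size 2 → [4,5]=1
  size 3 → [2,4,5]=1  [3,4,5]=1
  size 4 → [1,2,4,5]=1  [2,3,4,5]=2
  first=0(e) contributes 3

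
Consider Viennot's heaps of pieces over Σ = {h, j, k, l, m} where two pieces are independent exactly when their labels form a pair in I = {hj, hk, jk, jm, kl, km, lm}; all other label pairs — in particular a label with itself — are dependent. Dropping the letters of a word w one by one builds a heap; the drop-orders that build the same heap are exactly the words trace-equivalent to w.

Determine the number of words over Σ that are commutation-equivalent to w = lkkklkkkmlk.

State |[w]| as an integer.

0(l) covers ∅
1(k) covers ∅
2(k) covers 1:k
3(k) covers 2:k
4(l) covers 0:l
5(k) covers 3:k
6(k) covers 5:k
7(k) covers 6:k
8(m) covers ∅
9(l) covers 4:l
10(k) covers 7:k
floor of heap: 0:l, 1:k, 8:m
completions by unplaced set U, small U first (add the entries for U minus each lowest piece of U):
  |U|=1: {8}:1  {9}:1  {10}:1
  |U|=2: {4,9}:1  {7,10}:1  {8,9}:2  {8,10}:2  {9,10}:2
  |U|=3: {0,4,9}:1  {4,8,9}:3  {4,9,10}:3  {6,7,10}:1  {7,8,10}:3  {7,9,10}:3  {8,9,10}:6
  |U|=4: {0,4,8,9}:4  {0,4,9,10}:4  {4,7,9,10}:6  {4,8,9,10}:12  {5,6,7,10}:1  {6,7,8,10}:4  {6,7,9,10}:4  {7,8,9,10}:12
  |U|=5: {0,4,7,9,10}:10  {0,4,8,9,10}:20  {3,5,6,7,10}:1  {4,6,7,9,10}:10  {4,7,8,9,10}:30  {5,6,7,8,10}:5  {5,6,7,9,10}:5  {6,7,8,9,10}:20
  |U|=6: {0,4,6,7,9,10}:20  {0,4,7,8,9,10}:60  {2,3,5,6,7,10}:1  {3,5,6,7,8,10}:6  {3,5,6,7,9,10}:6  {4,5,6,7,9,10}:15  {4,6,7,8,9,10}:60  {5,6,7,8,9,10}:30
  |U|=7: {0,4,5,6,7,9,10}:35  {0,4,6,7,8,9,10}:140  {1,2,3,5,6,7,10}:1  {2,3,5,6,7,8,10}:7  {2,3,5,6,7,9,10}:7  {3,4,5,6,7,9,10}:21  {3,5,6,7,8,9,10}:42  {4,5,6,7,8,9,10}:105
  |U|=8: {0,3,4,5,6,7,9,10}:56  {0,4,5,6,7,8,9,10}:280  {1,2,3,5,6,7,8,10}:8  {1,2,3,5,6,7,9,10}:8  {2,3,4,5,6,7,9,10}:28  {2,3,5,6,7,8,9,10}:56  {3,4,5,6,7,8,9,10}:168
  |U|=9: {0,2,3,4,5,6,7,9,10}:84  {0,3,4,5,6,7,8,9,10}:504  {1,2,3,4,5,6,7,9,10}:36  {1,2,3,5,6,7,8,9,10}:72  {2,3,4,5,6,7,8,9,10}:252
  start at 0(l): 360
  start at 1(k): 840
  start at 8(m): 120
sum over floor = 1320

1320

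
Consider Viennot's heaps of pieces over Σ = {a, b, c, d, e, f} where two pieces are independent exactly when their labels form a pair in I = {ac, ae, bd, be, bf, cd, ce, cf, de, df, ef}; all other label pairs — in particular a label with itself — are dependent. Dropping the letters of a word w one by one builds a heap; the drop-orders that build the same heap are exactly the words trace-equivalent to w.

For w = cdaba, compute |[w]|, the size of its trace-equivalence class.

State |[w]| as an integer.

0(c) covers ∅
1(d) covers ∅
2(a) covers 1:d
3(b) covers 0:c, 2:a
4(a) covers 3:b
floor of heap: 0:c, 1:d
completions by unplaced set U, small U first (add the entries for U minus each lowest piece of U):
  |U|=1: {4}:1
  |U|=2: {3,4}:1
  |U|=3: {0,3,4}:1  {2,3,4}:1
  start at 0(c): 1
  start at 1(d): 2
sum over floor = 3

3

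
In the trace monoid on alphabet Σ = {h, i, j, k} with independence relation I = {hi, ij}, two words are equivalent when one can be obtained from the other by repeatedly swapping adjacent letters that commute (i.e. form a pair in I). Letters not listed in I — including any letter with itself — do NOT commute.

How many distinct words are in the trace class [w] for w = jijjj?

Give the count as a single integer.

5

0(j) covers ∅
1(i) covers ∅
2(j) covers 0:j
3(j) covers 2:j
4(j) covers 3:j
floor of heap: 0:j, 1:i
completions by unplaced set U, small U first (add the entries for U minus each lowest piece of U):
  |U|=1: {1}:1  {4}:1
  |U|=2: {1,4}:2  {3,4}:1
  |U|=3: {1,3,4}:3  {2,3,4}:1
  start at 0(j): 4
  start at 1(i): 1
sum over floor = 5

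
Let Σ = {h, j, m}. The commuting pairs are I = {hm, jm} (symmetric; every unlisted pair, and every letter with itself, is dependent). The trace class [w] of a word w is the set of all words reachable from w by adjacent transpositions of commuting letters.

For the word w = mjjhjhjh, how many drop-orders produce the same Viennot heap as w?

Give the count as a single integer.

#0=m has no predecessor
#1=j has no predecessor
#2=j depends on [1:j]
#3=h depends on [2:j]
#4=j depends on [3:h]
#5=h depends on [4:j]
#6=j depends on [5:h]
#7=h depends on [6:j]
sources: [0:m, 1:j]
N(rest) = Σ N(rest − s) over sources s of rest; N(one piece) = 1:
  size 1 → [0]=1  [7]=1
  size 2 → [0,7]=2  [6,7]=1
  size 3 → [0,6,7]=3  [5,6,7]=1
  size 4 → [0,5,6,7]=4  [4,5,6,7]=1
  size 5 → [0,4,5,6,7]=5  [3,4,5,6,7]=1
  size 6 → [0,3,4,5,6,7]=6  [2,3,4,5,6,7]=1
  first=0(m) contributes 1
  first=1(j) contributes 7
|[w]| = 8

8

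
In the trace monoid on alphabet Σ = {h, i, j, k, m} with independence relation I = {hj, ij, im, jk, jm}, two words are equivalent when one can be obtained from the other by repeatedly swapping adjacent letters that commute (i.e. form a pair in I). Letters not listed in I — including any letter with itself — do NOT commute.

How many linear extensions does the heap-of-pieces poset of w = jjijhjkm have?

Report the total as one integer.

piece 0:j — minimal
piece 1:j rests on {0:j}
piece 2:i — minimal
piece 3:j rests on {1:j}
piece 4:h rests on {2:i}
piece 5:j rests on {3:j}
piece 6:k rests on {4:h}
piece 7:m rests on {6:k}
minimal pieces: {0:j, 2:i}
ways to finish when only these pieces remain (= sum over removing one remaining piece with nothing left below it):
  1 left: {5}→1  {7}→1
  2 left: {3,5}→1  {5,7}→2  {6,7}→1
  3 left: {1,3,5}→1  {3,5,7}→3  {4,6,7}→1  {5,6,7}→3
  4 left: {0,1,3,5}→1  {1,3,5,7}→4  {2,4,6,7}→1  {3,5,6,7}→6  {4,5,6,7}→4
  5 left: {0,1,3,5,7}→5  {1,3,5,6,7}→10  {2,4,5,6,7}→5  {3,4,5,6,7}→10
  6 left: {0,1,3,5,6,7}→15  {1,3,4,5,6,7}→20  {2,3,4,5,6,7}→15
  placing 0:j first → 35 extensions
  placing 2:i first → 35 extensions
total linear extensions = 70

70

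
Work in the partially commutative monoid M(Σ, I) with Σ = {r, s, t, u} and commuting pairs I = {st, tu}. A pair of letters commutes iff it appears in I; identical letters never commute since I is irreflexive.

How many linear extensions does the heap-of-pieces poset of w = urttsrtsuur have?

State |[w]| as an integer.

piece 0:u — minimal
piece 1:r rests on {0:u}
piece 2:t rests on {1:r}
piece 3:t rests on {2:t}
piece 4:s rests on {1:r}
piece 5:r rests on {3:t, 4:s}
piece 6:t rests on {5:r}
piece 7:s rests on {5:r}
piece 8:u rests on {7:s}
piece 9:u rests on {8:u}
piece 10:r rests on {6:t, 9:u}
minimal pieces: {0:u}
ways to finish when only these pieces remain (= sum over removing one remaining piece with nothing left below it):
  1 left: {10}→1
  2 left: {6,10}→1  {9,10}→1
  3 left: {6,9,10}→2  {8,9,10}→1
  4 left: {6,8,9,10}→3  {7,8,9,10}→1
  5 left: {6,7,8,9,10}→4
  6 left: {5,6,7,8,9,10}→4
  7 left: {3,5,6,7,8,9,10}→4  {4,5,6,7,8,9,10}→4
  8 left: {2,3,5,6,7,8,9,10}→4  {3,4,5,6,7,8,9,10}→8
  9 left: {2,3,4,5,6,7,8,9,10}→12
  placing 0:u first → 12 extensions

12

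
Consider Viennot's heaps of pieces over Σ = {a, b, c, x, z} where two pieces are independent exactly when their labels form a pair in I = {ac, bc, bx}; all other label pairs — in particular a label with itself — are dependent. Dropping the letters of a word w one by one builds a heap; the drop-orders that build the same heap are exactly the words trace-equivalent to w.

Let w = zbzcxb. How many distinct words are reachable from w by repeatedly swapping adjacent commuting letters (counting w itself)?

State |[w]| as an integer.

3

0(z) covers ∅
1(b) covers 0:z
2(z) covers 1:b
3(c) covers 2:z
4(x) covers 3:c
5(b) covers 2:z
floor of heap: 0:z
completions by unplaced set U, small U first (add the entries for U minus each lowest piece of U):
  |U|=1: {4}:1  {5}:1
  |U|=2: {3,4}:1  {4,5}:2
  |U|=3: {3,4,5}:3
  |U|=4: {2,3,4,5}:3
  start at 0(z): 3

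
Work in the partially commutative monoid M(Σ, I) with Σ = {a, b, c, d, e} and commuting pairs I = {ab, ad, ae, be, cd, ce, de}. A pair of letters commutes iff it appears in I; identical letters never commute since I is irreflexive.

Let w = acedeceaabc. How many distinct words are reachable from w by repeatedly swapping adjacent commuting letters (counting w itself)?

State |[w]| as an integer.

#0=a has no predecessor
#1=c depends on [0:a]
#2=e has no predecessor
#3=d has no predecessor
#4=e depends on [2:e]
#5=c depends on [1:c]
#6=e depends on [4:e]
#7=a depends on [5:c]
#8=a depends on [7:a]
#9=b depends on [3:d, 5:c]
#10=c depends on [8:a, 9:b]
sources: [0:a, 2:e, 3:d]
N(rest) = Σ N(rest − s) over sources s of rest; N(one piece) = 1:
  size 1 → [6]=1  [10]=1
  size 2 → [4,6]=1  [6,10]=2  [8,10]=1  [9,10]=1
  size 3 → [2,4,6]=1  [3,9,10]=1  [4,6,10]=3  [6,8,10]=3  [6,9,10]=3  [7,8,10]=1  [8,9,10]=2
  size 4 → [2,4,6,10]=4  [3,6,9,10]=4  [3,8,9,10]=3  [4,6,8,10]=6  [4,6,9,10]=6  [6,7,8,10]=4  [6,8,9,10]=8  [7,8,9,10]=3
  size 5 → [2,4,6,8,10]=10  [2,4,6,9,10]=10  [3,4,6,9,10]=10  [3,6,8,9,10]=15  [3,7,8,9,10]=6  [4,6,7,8,10]=10  [4,6,8,9,10]=20  [5,7,8,9,10]=3  [6,7,8,9,10]=15
  size 6 → [1,5,7,8,9,10]=3  [2,3,4,6,9,10]=20  [2,4,6,7,8,10]=20  [2,4,6,8,9,10]=40  [3,4,6,8,9,10]=45  [3,5,7,8,9,10]=9  [3,6,7,8,9,10]=36  [4,6,7,8,9,10]=45  [5,6,7,8,9,10]=18
  size 7 → [0,1,5,7,8,9,10]=3  [1,3,5,7,8,9,10]=12  [1,5,6,7,8,9,10]=21  [2,3,4,6,8,9,10]=105  [2,4,6,7,8,9,10]=105  [3,4,6,7,8,9,10]=126  [3,5,6,7,8,9,10]=63  [4,5,6,7,8,9,10]=63
  size 8 → [0,1,3,5,7,8,9,10]=15  [0,1,5,6,7,8,9,10]=24  [1,3,5,6,7,8,9,10]=96  [1,4,5,6,7,8,9,10]=84  [2,3,4,6,7,8,9,10]=336  [2,4,5,6,7,8,9,10]=168  [3,4,5,6,7,8,9,10]=252
  size 9 → [0,1,3,5,6,7,8,9,10]=135  [0,1,4,5,6,7,8,9,10]=108  [1,2,4,5,6,7,8,9,10]=252  [1,3,4,5,6,7,8,9,10]=432  [2,3,4,5,6,7,8,9,10]=756
  first=0(a) contributes 1440
  first=2(e) contributes 675
  first=3(d) contributes 360
|[w]| = 2475

2475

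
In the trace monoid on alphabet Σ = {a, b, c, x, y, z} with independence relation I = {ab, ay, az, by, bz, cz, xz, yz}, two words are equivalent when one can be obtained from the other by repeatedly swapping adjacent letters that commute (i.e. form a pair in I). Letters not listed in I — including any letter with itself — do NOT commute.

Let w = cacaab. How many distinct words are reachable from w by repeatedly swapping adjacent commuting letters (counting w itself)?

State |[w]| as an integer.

piece 0:c — minimal
piece 1:a rests on {0:c}
piece 2:c rests on {1:a}
piece 3:a rests on {2:c}
piece 4:a rests on {3:a}
piece 5:b rests on {2:c}
minimal pieces: {0:c}
ways to finish when only these pieces remain (= sum over removing one remaining piece with nothing left below it):
  1 left: {4}→1  {5}→1
  2 left: {3,4}→1  {4,5}→2
  3 left: {3,4,5}→3
  4 left: {2,3,4,5}→3
  placing 0:c first → 3 extensions

3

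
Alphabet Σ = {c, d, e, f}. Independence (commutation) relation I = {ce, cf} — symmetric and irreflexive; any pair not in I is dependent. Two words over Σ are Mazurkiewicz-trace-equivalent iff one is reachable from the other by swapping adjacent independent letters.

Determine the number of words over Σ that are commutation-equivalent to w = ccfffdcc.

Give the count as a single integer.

10

drop 0:c onto floor
drop 1:c onto {0:c}
drop 2:f onto floor
drop 3:f onto {2:f}
drop 4:f onto {3:f}
drop 5:d onto {1:c, 4:f}
drop 6:c onto {5:d}
drop 7:c onto {6:c}
ground layer = {0:c, 2:f}
drop-orders for the pieces not yet dropped (sum over which currently-grounded one goes next):
  1 to go: {7} 1
  2 to go: {6,7} 1
  3 to go: {5,6,7} 1
  4 to go: {1,5,6,7} 1  {4,5,6,7} 1
  5 to go: {0,1,5,6,7} 1  {1,4,5,6,7} 2  {3,4,5,6,7} 1
  6 to go: {0,1,4,5,6,7} 3  {1,3,4,5,6,7} 3  {2,3,4,5,6,7} 1
  if 0:c drops first: 4 orders
  if 2:f drops first: 6 orders
heap linearizations: 10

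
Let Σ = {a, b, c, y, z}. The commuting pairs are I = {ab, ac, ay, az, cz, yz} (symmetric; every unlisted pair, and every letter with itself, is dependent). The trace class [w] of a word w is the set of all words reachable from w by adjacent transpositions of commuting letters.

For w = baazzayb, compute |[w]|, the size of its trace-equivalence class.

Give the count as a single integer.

168

drop 0:b onto floor
drop 1:a onto floor
drop 2:a onto {1:a}
drop 3:z onto {0:b}
drop 4:z onto {3:z}
drop 5:a onto {2:a}
drop 6:y onto {0:b}
drop 7:b onto {4:z, 6:y}
ground layer = {0:b, 1:a}
drop-orders for the pieces not yet dropped (sum over which currently-grounded one goes next):
  1 to go: {5} 1  {7} 1
  2 to go: {2,5} 1  {4,7} 1  {5,7} 2  {6,7} 1
  3 to go: {1,2,5} 1  {2,5,7} 3  {3,4,7} 1  {4,5,7} 3  {4,6,7} 2  {5,6,7} 3
  4 to go: {1,2,5,7} 4  {2,4,5,7} 6  {2,5,6,7} 6  {3,4,5,7} 4  {3,4,6,7} 3  {4,5,6,7} 8
  5 to go: {0,3,4,6,7} 3  {1,2,4,5,7} 10  {1,2,5,6,7} 10  {2,3,4,5,7} 10  {2,4,5,6,7} 20  {3,4,5,6,7} 15
  6 to go: {0,3,4,5,6,7} 18  {1,2,3,4,5,7} 20  {1,2,4,5,6,7} 40  {2,3,4,5,6,7} 45
  if 0:b drops first: 105 orders
  if 1:a drops first: 63 orders
heap linearizations: 168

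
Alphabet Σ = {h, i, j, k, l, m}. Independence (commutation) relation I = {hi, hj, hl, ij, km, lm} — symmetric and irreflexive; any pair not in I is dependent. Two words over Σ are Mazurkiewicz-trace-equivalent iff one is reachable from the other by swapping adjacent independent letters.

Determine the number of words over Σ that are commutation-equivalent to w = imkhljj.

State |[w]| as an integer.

drop 0:i onto floor
drop 1:m onto {0:i}
drop 2:k onto {0:i}
drop 3:h onto {1:m, 2:k}
drop 4:l onto {2:k}
drop 5:j onto {1:m, 4:l}
drop 6:j onto {5:j}
ground layer = {0:i}
drop-orders for the pieces not yet dropped (sum over which currently-grounded one goes next):
  1 to go: {3} 1  {6} 1
  2 to go: {3,6} 2  {5,6} 1
  3 to go: {3,5,6} 3  {4,5,6} 1
  4 to go: {1,3,5,6} 3  {3,4,5,6} 4
  5 to go: {1,3,4,5,6} 7  {2,3,4,5,6} 4
  if 0:i drops first: 11 orders

11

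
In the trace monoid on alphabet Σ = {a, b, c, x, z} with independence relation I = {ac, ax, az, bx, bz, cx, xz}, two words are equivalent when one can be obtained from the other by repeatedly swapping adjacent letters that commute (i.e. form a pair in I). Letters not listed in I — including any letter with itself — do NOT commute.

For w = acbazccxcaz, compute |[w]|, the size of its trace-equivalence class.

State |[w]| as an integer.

957

0(a) covers ∅
1(c) covers ∅
2(b) covers 0:a, 1:c
3(a) covers 2:b
4(z) covers 1:c
5(c) covers 2:b, 4:z
6(c) covers 5:c
7(x) covers ∅
8(c) covers 6:c
9(a) covers 3:a
10(z) covers 8:c
floor of heap: 0:a, 1:c, 7:x
completions by unplaced set U, small U first (add the entries for U minus each lowest piece of U):
  |U|=1: {7}:1  {9}:1  {10}:1
  |U|=2: {3,9}:1  {7,9}:2  {7,10}:2  {8,10}:1  {9,10}:2
  |U|=3: {3,7,9}:3  {3,9,10}:3  {6,8,10}:1  {7,8,10}:3  {7,9,10}:6  {8,9,10}:3
  |U|=4: {3,7,9,10}:12  {3,8,9,10}:6  {5,6,8,10}:1  {6,7,8,10}:4  {6,8,9,10}:4  {7,8,9,10}:12
  |U|=5: {3,6,8,9,10}:10  {3,7,8,9,10}:30  {4,5,6,8,10}:1  {5,6,7,8,10}:5  {5,6,8,9,10}:5  {6,7,8,9,10}:20
  |U|=6: {3,5,6,8,9,10}:15  {3,6,7,8,9,10}:60  {4,5,6,7,8,10}:6  {4,5,6,8,9,10}:6  {5,6,7,8,9,10}:30
  |U|=7: {2,3,5,6,8,9,10}:15  {3,4,5,6,8,9,10}:21  {3,5,6,7,8,9,10}:105  {4,5,6,7,8,9,10}:42
  |U|=8: {0,2,3,5,6,8,9,10}:15  {2,3,4,5,6,8,9,10}:36  {2,3,5,6,7,8,9,10}:120  {3,4,5,6,7,8,9,10}:168
  |U|=9: {0,2,3,4,5,6,8,9,10}:51  {0,2,3,5,6,7,8,9,10}:135  {1,2,3,4,5,6,8,9,10}:36  {2,3,4,5,6,7,8,9,10}:324
  start at 0(a): 360
  start at 1(c): 510
  start at 7(x): 87
sum over floor = 957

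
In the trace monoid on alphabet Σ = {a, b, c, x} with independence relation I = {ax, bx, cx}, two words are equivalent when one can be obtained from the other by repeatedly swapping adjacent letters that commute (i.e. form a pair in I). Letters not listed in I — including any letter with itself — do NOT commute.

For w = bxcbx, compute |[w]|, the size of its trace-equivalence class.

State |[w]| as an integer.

#0=b has no predecessor
#1=x has no predecessor
#2=c depends on [0:b]
#3=b depends on [2:c]
#4=x depends on [1:x]
sources: [0:b, 1:x]
N(rest) = Σ N(rest − s) over sources s of rest; N(one piece) = 1:
  size 1 → [3]=1  [4]=1
  size 2 → [1,4]=1  [2,3]=1  [3,4]=2
  size 3 → [0,2,3]=1  [1,3,4]=3  [2,3,4]=3
  first=0(b) contributes 6
  first=1(x) contributes 4
|[w]| = 10

10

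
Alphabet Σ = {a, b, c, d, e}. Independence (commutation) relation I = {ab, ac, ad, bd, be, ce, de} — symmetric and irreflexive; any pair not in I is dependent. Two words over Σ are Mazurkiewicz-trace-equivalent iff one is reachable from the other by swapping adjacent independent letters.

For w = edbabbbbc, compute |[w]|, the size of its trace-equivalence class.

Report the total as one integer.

216

#0=e has no predecessor
#1=d has no predecessor
#2=b has no predecessor
#3=a depends on [0:e]
#4=b depends on [2:b]
#5=b depends on [4:b]
#6=b depends on [5:b]
#7=b depends on [6:b]
#8=c depends on [1:d, 7:b]
sources: [0:e, 1:d, 2:b]
N(rest) = Σ N(rest − s) over sources s of rest; N(one piece) = 1:
  size 1 → [3]=1  [8]=1
  size 2 → [0,3]=1  [1,8]=1  [3,8]=2  [7,8]=1
  size 3 → [0,3,8]=3  [1,3,8]=3  [1,7,8]=2  [3,7,8]=3  [6,7,8]=1
  size 4 → [0,1,3,8]=6  [0,3,7,8]=6  [1,3,7,8]=8  [1,6,7,8]=3  [3,6,7,8]=4  [5,6,7,8]=1
  size 5 → [0,1,3,7,8]=20  [0,3,6,7,8]=10  [1,3,6,7,8]=15  [1,5,6,7,8]=4  [3,5,6,7,8]=5  [4,5,6,7,8]=1
  size 6 → [0,1,3,6,7,8]=45  [0,3,5,6,7,8]=15  [1,3,5,6,7,8]=24  [1,4,5,6,7,8]=5  [2,4,5,6,7,8]=1  [3,4,5,6,7,8]=6
  size 7 → [0,1,3,5,6,7,8]=84  [0,3,4,5,6,7,8]=21  [1,2,4,5,6,7,8]=6  [1,3,4,5,6,7,8]=35  [2,3,4,5,6,7,8]=7
  first=0(e) contributes 48
  first=1(d) contributes 28
  first=2(b) contributes 140
|[w]| = 216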